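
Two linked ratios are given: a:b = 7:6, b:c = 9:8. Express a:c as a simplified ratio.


Given a:b = 7:6 and b:c = 9:8
Make b consistent. Multiply first ratio by 9: a:b = 63:54
Multiply second ratio by 6: b:c = 54:48
Now b = 54 in both, so a:b:c = 63:54:48
Therefore a:c = 63:48
Simplify by GCD: a:c = 21:16

21:16


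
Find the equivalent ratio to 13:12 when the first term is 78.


Original ratio: 13:12
First term target: 78
Scale factor = 78 / 13 = 6
Multiply second term: 12 * 6 = 72
Equivalent ratio = 78:72

78:72


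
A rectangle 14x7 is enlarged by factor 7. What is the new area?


Original dimensions: 14 x 7
Enlargement factor = 7
New width = 14 * 7 = 98
New height = 7 * 7 = 49
New area = 98 * 49 = 4802

4802


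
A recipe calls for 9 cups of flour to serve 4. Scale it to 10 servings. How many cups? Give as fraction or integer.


Original: 9 cups for 4 servings
Target servings = 10
Scaling factor = 10/4
New amount = 9 * 10/4
= 90/4
= 45/2 cups

45/2


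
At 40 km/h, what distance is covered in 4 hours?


Using distance = speed * time
Speed = 40 km/h
Time = 4 hours
Distance = 40 * 4
= 160 km

160


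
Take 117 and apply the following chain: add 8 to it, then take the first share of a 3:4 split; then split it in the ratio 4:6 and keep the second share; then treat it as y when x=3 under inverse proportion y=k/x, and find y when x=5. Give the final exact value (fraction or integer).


Start with 117.
Step 1: Add 8: 117+8=125; split 3:4 first = 125*3/7 = 375/7
Step 2: Split 4:6, second share = 375/7 * 6/10 = 225/7
Step 3: Inverse prop: k = (225/7)*3; new y = k/5 = 225/7*3/5 = 135/7
Final result = 135/7

135/7


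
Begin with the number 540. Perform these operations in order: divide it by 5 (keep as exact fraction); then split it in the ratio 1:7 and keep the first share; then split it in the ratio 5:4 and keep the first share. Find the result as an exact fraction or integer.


Start with 540.
Step 1: Divide by 5: 540 / 5 = 108
Step 2: Split 1:7, first share = 108 * 1/8 = 27/2
Step 3: Split 5:4, first share = 27/2 * 5/9 = 15/2
Final result = 15/2

15/2


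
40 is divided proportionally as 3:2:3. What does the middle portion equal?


Ratio = 3:2:3
Total parts = 3 + 2 + 3 = 8
Value per part = 40 / 8 = 5
First share = 3 * 5 = 15
Middle share = 2 * 5 = 10
Third share = 3 * 5 = 15

10


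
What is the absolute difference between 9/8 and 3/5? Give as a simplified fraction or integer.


Simplify: 9/8 = 9/8 and 3/5 = 3/5
Find common denominator: LCD = 40
Convert: 45/40 and 24/40
Difference = |45 - 24|/40 = 21/40
Simplified = 21/40

21/40


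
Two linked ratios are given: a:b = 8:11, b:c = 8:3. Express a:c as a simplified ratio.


Given a:b = 8:11 and b:c = 8:3
Make b consistent. Multiply first ratio by 8: a:b = 64:88
Multiply second ratio by 11: b:c = 88:33
Now b = 88 in both, so a:b:c = 64:88:33
Therefore a:c = 64:33
Simplify by GCD: a:c = 64:33

64:33


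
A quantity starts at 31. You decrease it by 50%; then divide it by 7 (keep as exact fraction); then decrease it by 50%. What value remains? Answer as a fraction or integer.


Start with 31.
Step 1: Decrease by 50%: 31 * 50/100 = 31/2
Step 2: Divide by 7: 31/2 / 7 = 31/14
Step 3: Decrease by 50%: 31/14 * 50/100 = 31/28
Final result = 31/28

31/28


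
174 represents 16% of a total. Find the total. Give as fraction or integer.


Given: 174 is 16% of the whole
Set up: 174 = 16/100 * whole
whole = 174 * 100 / 16
whole = 17400 / 16
whole = 2175/2

2175/2


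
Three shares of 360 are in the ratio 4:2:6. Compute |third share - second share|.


Total parts = 4 + 2 + 6 = 12
Value per part = 360 / 12 = 30
Shares: 4*30=120, 2*30=60, 6*30=180
Third share = 180, second share = 60
Difference = |180 - 60| = 120

120


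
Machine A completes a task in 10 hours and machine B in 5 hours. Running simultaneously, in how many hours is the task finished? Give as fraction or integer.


Rate of A = 1/10 job per hour
Rate of B = 1/5 job per hour
Combined rate = 1/10 + 1/5
Find common denominator: (5 + 10)/(10*5) = 15/50
Combined rate = 3/10 job per hour
Time together = 1 / (3/10) = 10/3 hours

10/3


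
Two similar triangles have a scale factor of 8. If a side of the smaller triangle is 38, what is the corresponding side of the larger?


Similar triangles have proportional sides
Scale factor = 8
Smaller side = 38
Corresponding larger side = 38 * 8
= 304

304


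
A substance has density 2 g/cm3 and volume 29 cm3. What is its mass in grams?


Using mass = density * volume
Density = 2 g/cm3
Volume = 29 cm3
Mass = 2 * 29
= 58 g

58


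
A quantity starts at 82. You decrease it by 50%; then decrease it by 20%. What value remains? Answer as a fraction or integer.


Start with 82.
Step 1: Decrease by 50%: 82 * 50/100 = 41
Step 2: Decrease by 20%: 41 * 80/100 = 164/5
Final result = 164/5

164/5


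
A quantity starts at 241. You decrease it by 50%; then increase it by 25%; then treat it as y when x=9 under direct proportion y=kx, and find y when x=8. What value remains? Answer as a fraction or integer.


Start with 241.
Step 1: Decrease by 50%: 241 * 50/100 = 241/2
Step 2: Increase by 25%: 241/2 * 125/100 = 1205/8
Step 3: Direct prop: k = (1205/8)/9; new y = k*8 = 1205/8*8/9 = 1205/9
Final result = 1205/9

1205/9


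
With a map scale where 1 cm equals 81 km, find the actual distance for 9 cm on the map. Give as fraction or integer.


Map scale: 1 cm = 81 km
Measured distance on map = 9 cm
Set up proportion: 9 * 81 / 1
= 729 / 1
= 729 km

729


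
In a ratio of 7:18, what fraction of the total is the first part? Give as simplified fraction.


Total parts = 7 + 18 = 25
First part fraction = 7/25
Simplify: 7/25 = 7/25

7/25


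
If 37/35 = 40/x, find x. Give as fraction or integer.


Setting up: 37/35 = 40/x
Cross multiply: 37 * x = 35 * 40
37x = 1400
x = 1400/37
x = 1400/37

1400/37


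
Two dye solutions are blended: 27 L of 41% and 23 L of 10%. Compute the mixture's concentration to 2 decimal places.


Solute in mixture 1 = 41% of 27 L = 27*41/100 = 1107/100 L
Solute in mixture 2 = 10% of 23 L = 23*10/100 = 23/10 L
Total solute = 1107/100 + 23/10 = 1337/100 L
Total volume = 27 + 23 = 50 L
Final concentration = 1337/100/50 * 100 = 26.74%

26.74


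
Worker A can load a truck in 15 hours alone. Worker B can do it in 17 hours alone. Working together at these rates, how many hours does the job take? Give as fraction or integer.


Rate of A = 1/15 job per hour
Rate of B = 1/17 job per hour
Combined rate = 1/15 + 1/17
Find common denominator: (17 + 15)/(15*17) = 32/255
Combined rate = 32/255 job per hour
Time together = 1 / (32/255) = 255/32 hours

255/32


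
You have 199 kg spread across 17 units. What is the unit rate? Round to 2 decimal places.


Total kg = 199
Number of units = 17
Unit rate = 199 / 17
= 11.71 kg per unit

11.71


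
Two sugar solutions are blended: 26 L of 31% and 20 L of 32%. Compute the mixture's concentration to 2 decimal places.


Solute in mixture 1 = 31% of 26 L = 26*31/100 = 403/50 L
Solute in mixture 2 = 32% of 20 L = 20*32/100 = 32/5 L
Total solute = 403/50 + 32/5 = 723/50 L
Total volume = 26 + 20 = 46 L
Final concentration = 723/50/46 * 100 = 31.43%

31.43


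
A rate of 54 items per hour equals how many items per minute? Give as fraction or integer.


Converting from per hour to per minute
Rate = 54 items per hour
Divide by 60: 54/60
= 9/10 items per minute

9/10


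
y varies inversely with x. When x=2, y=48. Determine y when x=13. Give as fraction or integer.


Inverse proportion: y = k/x
Find k: k = 2 * 48 = 96
Compute y at x=13: y = 96/13
y = 96/13

96/13


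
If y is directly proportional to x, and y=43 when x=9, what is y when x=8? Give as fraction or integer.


Direct proportion: y = kx
Find k: k = 43/9 = 43/9
Compute y at x=8: y = 43/9 * 8
y = 344/9

344/9


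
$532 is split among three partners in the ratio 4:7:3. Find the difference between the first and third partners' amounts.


Total parts = 4 + 7 + 3 = 14
Value per part = 532 / 14 = 38
Shares: 4*38=152, 7*38=266, 3*38=114
First share = 152, third share = 114
Difference = |152 - 114| = 38

38


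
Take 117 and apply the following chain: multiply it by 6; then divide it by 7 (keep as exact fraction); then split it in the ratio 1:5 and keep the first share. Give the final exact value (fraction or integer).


Start with 117.
Step 1: Multiply by 6: 117 * 6 = 702
Step 2: Divide by 7: 702 / 7 = 702/7
Step 3: Split 1:5, first share = 702/7 * 1/6 = 117/7
Final result = 117/7

117/7


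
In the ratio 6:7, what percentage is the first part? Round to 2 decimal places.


Total parts = 6 + 7 = 13
First part fraction = 6/13
Percentage = (6/13) * 100
= 0.461538 * 100
= 46.15%

46.15


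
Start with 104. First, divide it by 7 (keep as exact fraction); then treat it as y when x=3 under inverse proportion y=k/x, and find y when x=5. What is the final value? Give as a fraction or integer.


Start with 104.
Step 1: Divide by 7: 104 / 7 = 104/7
Step 2: Inverse prop: k = (104/7)*3; new y = k/5 = 104/7*3/5 = 312/35
Final result = 312/35

312/35


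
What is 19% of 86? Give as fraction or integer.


Compute 19% of 86
Convert percentage: 19% = 19/100
Multiply: 86 * 19/100
= 1634/100
= 817/50

817/50


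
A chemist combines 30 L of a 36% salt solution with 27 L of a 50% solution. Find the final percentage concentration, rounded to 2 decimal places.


Solute in mixture 1 = 36% of 30 L = 30*36/100 = 54/5 L
Solute in mixture 2 = 50% of 27 L = 27*50/100 = 27/2 L
Total solute = 54/5 + 27/2 = 243/10 L
Total volume = 30 + 27 = 57 L
Final concentration = 243/10/57 * 100 = 42.63%

42.63


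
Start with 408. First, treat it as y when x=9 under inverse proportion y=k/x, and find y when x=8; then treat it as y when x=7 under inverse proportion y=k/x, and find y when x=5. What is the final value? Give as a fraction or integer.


Start with 408.
Step 1: Inverse prop: k = (408)*9; new y = k/8 = 408*9/8 = 459
Step 2: Inverse prop: k = (459)*7; new y = k/5 = 459*7/5 = 3213/5
Final result = 3213/5

3213/5


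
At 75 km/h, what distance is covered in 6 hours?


Using distance = speed * time
Speed = 75 km/h
Time = 6 hours
Distance = 75 * 6
= 450 km

450


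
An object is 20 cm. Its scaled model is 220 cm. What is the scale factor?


Original length = 20 cm
Scaled length = 220 cm
Scale factor = 220 / 20
= 11

11


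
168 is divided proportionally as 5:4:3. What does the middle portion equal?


Ratio = 5:4:3
Total parts = 5 + 4 + 3 = 12
Value per part = 168 / 12 = 14
First share = 5 * 14 = 70
Middle share = 4 * 14 = 56
Third share = 3 * 14 = 42

56


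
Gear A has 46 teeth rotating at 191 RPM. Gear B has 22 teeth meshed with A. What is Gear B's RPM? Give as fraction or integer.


Gear ratio: teeth_A * RPM_A = teeth_B * RPM_B
46 * 191 = 22 * RPM_B
8786 = 22 * RPM_B
RPM_B = 8786 / 22
RPM_B = 4393/11

4393/11


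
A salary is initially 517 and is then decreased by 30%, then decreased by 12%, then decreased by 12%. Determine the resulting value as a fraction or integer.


Start: 517
Step 1: decrease by 30% => multiply by 70/100
  517 * 70/100 = 3619/10
Step 2: decrease by 12% => multiply by 88/100
  3619/10 * 88/100 = 39809/125
Step 3: decrease by 12% => multiply by 88/100
  39809/125 * 88/100 = 875798/3125
Final value = 875798/3125

875798/3125


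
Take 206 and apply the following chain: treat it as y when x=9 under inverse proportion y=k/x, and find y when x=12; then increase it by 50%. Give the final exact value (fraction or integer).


Start with 206.
Step 1: Inverse prop: k = (206)*9; new y = k/12 = 206*9/12 = 309/2
Step 2: Increase by 50%: 309/2 * 150/100 = 927/4
Final result = 927/4

927/4


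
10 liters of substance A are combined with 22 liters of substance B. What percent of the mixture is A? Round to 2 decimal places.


Volume of A = 10 L
Volume of B = 22 L
Total volume = 10 + 22 = 32 L
Percentage of A = (10/32) * 100
= 31.25%

31.25


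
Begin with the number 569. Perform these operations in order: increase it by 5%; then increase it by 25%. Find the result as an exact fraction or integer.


Start with 569.
Step 1: Increase by 5%: 569 * 105/100 = 11949/20
Step 2: Increase by 25%: 11949/20 * 125/100 = 11949/16
Final result = 11949/16

11949/16


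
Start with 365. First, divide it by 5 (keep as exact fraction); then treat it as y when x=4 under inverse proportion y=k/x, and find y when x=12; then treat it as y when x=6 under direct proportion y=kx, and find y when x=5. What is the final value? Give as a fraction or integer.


Start with 365.
Step 1: Divide by 5: 365 / 5 = 73
Step 2: Inverse prop: k = (73)*4; new y = k/12 = 73*4/12 = 73/3
Step 3: Direct prop: k = (73/3)/6; new y = k*5 = 73/3*5/6 = 365/18
Final result = 365/18

365/18


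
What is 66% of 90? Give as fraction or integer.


Compute 66% of 90
Convert percentage: 66% = 66/100
Multiply: 90 * 66/100
= 5940/100
= 297/5

297/5


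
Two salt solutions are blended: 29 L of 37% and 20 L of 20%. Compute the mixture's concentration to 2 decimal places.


Solute in mixture 1 = 37% of 29 L = 29*37/100 = 1073/100 L
Solute in mixture 2 = 20% of 20 L = 20*20/100 = 4 L
Total solute = 1073/100 + 4 = 1473/100 L
Total volume = 29 + 20 = 49 L
Final concentration = 1473/100/49 * 100 = 30.06%

30.06


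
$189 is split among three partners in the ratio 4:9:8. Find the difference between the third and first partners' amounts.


Total parts = 4 + 9 + 8 = 21
Value per part = 189 / 21 = 9
Shares: 4*9=36, 9*9=81, 8*9=72
Third share = 72, first share = 36
Difference = |72 - 36| = 36

36


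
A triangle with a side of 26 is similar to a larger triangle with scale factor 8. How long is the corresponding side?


Similar triangles have proportional sides
Scale factor = 8
Smaller side = 26
Corresponding larger side = 26 * 8
= 208

208


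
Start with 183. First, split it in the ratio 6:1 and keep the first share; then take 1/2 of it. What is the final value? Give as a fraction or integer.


Start with 183.
Step 1: Split 6:1, first share = 183 * 6/7 = 1098/7
Step 2: Take 1/2: 1098/7 * 1/2 = 549/7
Final result = 549/7

549/7


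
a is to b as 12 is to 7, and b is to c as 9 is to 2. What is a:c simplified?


Given a:b = 12:7 and b:c = 9:2
Make b consistent. Multiply first ratio by 9: a:b = 108:63
Multiply second ratio by 7: b:c = 63:14
Now b = 63 in both, so a:b:c = 108:63:14
Therefore a:c = 108:14
Simplify by GCD: a:c = 54:7

54:7


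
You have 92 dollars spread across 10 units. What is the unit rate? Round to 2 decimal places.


Total dollars = 92
Number of units = 10
Unit rate = 92 / 10
= 9.20 dollars per unit

9.20


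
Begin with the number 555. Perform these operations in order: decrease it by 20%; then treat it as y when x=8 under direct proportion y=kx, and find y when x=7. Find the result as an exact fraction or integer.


Start with 555.
Step 1: Decrease by 20%: 555 * 80/100 = 444
Step 2: Direct prop: k = (444)/8; new y = k*7 = 444*7/8 = 777/2
Final result = 777/2

777/2


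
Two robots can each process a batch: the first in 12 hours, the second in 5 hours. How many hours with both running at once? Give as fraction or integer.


Rate of A = 1/12 job per hour
Rate of B = 1/5 job per hour
Combined rate = 1/12 + 1/5
Find common denominator: (5 + 12)/(12*5) = 17/60
Combined rate = 17/60 job per hour
Time together = 1 / (17/60) = 60/17 hours

60/17


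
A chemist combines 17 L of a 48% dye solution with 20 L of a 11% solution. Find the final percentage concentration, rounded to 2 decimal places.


Solute in mixture 1 = 48% of 17 L = 17*48/100 = 204/25 L
Solute in mixture 2 = 11% of 20 L = 20*11/100 = 11/5 L
Total solute = 204/25 + 11/5 = 259/25 L
Total volume = 17 + 20 = 37 L
Final concentration = 259/25/37 * 100 = 28.00%

28.00


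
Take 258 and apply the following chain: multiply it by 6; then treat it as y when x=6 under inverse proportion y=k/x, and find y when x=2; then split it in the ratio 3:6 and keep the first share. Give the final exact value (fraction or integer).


Start with 258.
Step 1: Multiply by 6: 258 * 6 = 1548
Step 2: Inverse prop: k = (1548)*6; new y = k/2 = 1548*6/2 = 4644
Step 3: Split 3:6, first share = 4644 * 3/9 = 1548
Final result = 1548

1548


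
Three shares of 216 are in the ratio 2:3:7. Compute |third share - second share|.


Total parts = 2 + 3 + 7 = 12
Value per part = 216 / 12 = 18
Shares: 2*18=36, 3*18=54, 7*18=126
Third share = 126, second share = 54
Difference = |126 - 54| = 72

72


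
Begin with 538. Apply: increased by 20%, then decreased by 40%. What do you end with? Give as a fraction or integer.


Start: 538
Step 1: increase by 20% => multiply by 120/100
  538 * 120/100 = 3228/5
Step 2: decrease by 40% => multiply by 60/100
  3228/5 * 60/100 = 9684/25
Final value = 9684/25

9684/25


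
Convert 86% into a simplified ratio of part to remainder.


Part = 86%, Remainder = 14%
Ratio = 86:14
GCD(86, 14) = 2
Simplify: 43:7 = 43:7

43:7


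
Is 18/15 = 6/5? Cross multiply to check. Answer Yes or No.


Cross multiply to check 18/15 = 6/5
Left cross product: 18 * 5 = 90
Right cross product: 15 * 6 = 90
90 = 90
Equal, so proportions match => Yes

Yes


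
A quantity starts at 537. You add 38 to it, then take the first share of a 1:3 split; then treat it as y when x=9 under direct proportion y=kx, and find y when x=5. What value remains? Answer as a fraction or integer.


Start with 537.
Step 1: Add 38: 537+38=575; split 1:3 first = 575*1/4 = 575/4
Step 2: Direct prop: k = (575/4)/9; new y = k*5 = 575/4*5/9 = 2875/36
Final result = 2875/36

2875/36


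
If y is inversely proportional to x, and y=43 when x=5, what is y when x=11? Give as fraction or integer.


Inverse proportion: y = k/x
Find k: k = 5 * 43 = 215
Compute y at x=11: y = 215/11
y = 215/11

215/11


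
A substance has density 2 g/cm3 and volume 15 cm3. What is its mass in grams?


Using mass = density * volume
Density = 2 g/cm3
Volume = 15 cm3
Mass = 2 * 15
= 30 g

30


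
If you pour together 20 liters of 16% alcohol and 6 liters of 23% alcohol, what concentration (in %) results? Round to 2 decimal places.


Solute in mixture 1 = 16% of 20 L = 20*16/100 = 16/5 L
Solute in mixture 2 = 23% of 6 L = 6*23/100 = 69/50 L
Total solute = 16/5 + 69/50 = 229/50 L
Total volume = 20 + 6 = 26 L
Final concentration = 229/50/26 * 100 = 17.62%

17.62


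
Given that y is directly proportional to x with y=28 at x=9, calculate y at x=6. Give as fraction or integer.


Direct proportion: y = kx
Find k: k = 28/9 = 28/9
Compute y at x=6: y = 28/9 * 6
y = 56/3

56/3


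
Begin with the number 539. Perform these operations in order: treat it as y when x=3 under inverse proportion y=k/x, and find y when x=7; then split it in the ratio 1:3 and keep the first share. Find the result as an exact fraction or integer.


Start with 539.
Step 1: Inverse prop: k = (539)*3; new y = k/7 = 539*3/7 = 231
Step 2: Split 1:3, first share = 231 * 1/4 = 231/4
Final result = 231/4

231/4


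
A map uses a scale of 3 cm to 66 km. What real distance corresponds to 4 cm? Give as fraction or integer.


Map scale: 3 cm = 66 km
Measured distance on map = 4 cm
Set up proportion: 4 * 66 / 3
= 264 / 3
= 88 km

88


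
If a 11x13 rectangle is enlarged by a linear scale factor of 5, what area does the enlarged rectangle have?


Original dimensions: 11 x 13
Enlargement factor = 5
New width = 11 * 5 = 55
New height = 13 * 5 = 65
New area = 55 * 65 = 3575

3575


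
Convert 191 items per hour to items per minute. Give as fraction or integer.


Converting from per hour to per minute
Rate = 191 items per hour
Divide by 60: 191/60
= 191/60 items per minute

191/60


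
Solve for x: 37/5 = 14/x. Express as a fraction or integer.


Setting up: 37/5 = 14/x
Cross multiply: 37 * x = 5 * 14
37x = 70
x = 70/37
x = 70/37

70/37


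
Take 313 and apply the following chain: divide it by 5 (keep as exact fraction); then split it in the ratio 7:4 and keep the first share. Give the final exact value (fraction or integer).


Start with 313.
Step 1: Divide by 5: 313 / 5 = 313/5
Step 2: Split 7:4, first share = 313/5 * 7/11 = 2191/55
Final result = 2191/55

2191/55


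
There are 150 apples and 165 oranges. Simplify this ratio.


Find GCD(150, 165)
GCD = 15
Divide both by 15: 150/15 = 10, 165/15 = 11
Simplified ratio = 10:11

10:11


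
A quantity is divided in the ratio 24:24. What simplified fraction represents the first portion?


Total parts = 24 + 24 = 48
First part fraction = 24/48
Simplify: 24/48 = 1/2

1/2


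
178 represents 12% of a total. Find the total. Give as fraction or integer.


Given: 178 is 12% of the whole
Set up: 178 = 12/100 * whole
whole = 178 * 100 / 12
whole = 17800 / 12
whole = 4450/3

4450/3


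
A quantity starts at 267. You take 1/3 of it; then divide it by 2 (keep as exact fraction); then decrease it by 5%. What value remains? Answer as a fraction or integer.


Start with 267.
Step 1: Take 1/3: 267 * 1/3 = 89
Step 2: Divide by 2: 89 / 2 = 89/2
Step 3: Decrease by 5%: 89/2 * 95/100 = 1691/40
Final result = 1691/40

1691/40


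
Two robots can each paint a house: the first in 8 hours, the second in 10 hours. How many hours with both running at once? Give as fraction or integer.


Rate of A = 1/8 job per hour
Rate of B = 1/10 job per hour
Combined rate = 1/8 + 1/10
Find common denominator: (10 + 8)/(8*10) = 18/80
Combined rate = 9/40 job per hour
Time together = 1 / (9/40) = 40/9 hours

40/9


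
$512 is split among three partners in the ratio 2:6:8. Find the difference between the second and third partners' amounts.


Total parts = 2 + 6 + 8 = 16
Value per part = 512 / 16 = 32
Shares: 2*32=64, 6*32=192, 8*32=256
Second share = 192, third share = 256
Difference = |192 - 256| = 64

64


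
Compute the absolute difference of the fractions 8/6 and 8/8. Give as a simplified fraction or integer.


Simplify: 8/6 = 4/3 and 8/8 = 1
Find common denominator: LCD = 3
Convert: 4/3 and 3/3
Difference = |4 - 3|/3 = 1/3
Simplified = 1/3

1/3


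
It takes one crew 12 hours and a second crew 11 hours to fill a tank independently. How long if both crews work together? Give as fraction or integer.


Rate of A = 1/12 job per hour
Rate of B = 1/11 job per hour
Combined rate = 1/12 + 1/11
Find common denominator: (11 + 12)/(12*11) = 23/132
Combined rate = 23/132 job per hour
Time together = 1 / (23/132) = 132/23 hours

132/23


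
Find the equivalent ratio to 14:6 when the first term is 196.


Original ratio: 14:6
First term target: 196
Scale factor = 196 / 14 = 14
Multiply second term: 6 * 14 = 84
Equivalent ratio = 196:84

196:84


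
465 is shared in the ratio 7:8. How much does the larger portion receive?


Total parts = 7 + 8 = 15
Value per part = 465 / 15 = 31
First share = 7 * 31 = 217
Second share = 8 * 31 = 248
Larger share = 248

248


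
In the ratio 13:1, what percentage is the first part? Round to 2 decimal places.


Total parts = 13 + 1 = 14
First part fraction = 13/14
Percentage = (13/14) * 100
= 0.928571 * 100
= 92.86%

92.86


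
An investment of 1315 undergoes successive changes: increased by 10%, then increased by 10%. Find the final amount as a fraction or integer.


Start: 1315
Step 1: increase by 10% => multiply by 110/100
  1315 * 110/100 = 2893/2
Step 2: increase by 10% => multiply by 110/100
  2893/2 * 110/100 = 31823/20
Final value = 31823/20

31823/20


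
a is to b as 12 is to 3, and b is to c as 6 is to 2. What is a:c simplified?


Given a:b = 12:3 and b:c = 6:2
Make b consistent. Multiply first ratio by 6: a:b = 72:18
Multiply second ratio by 3: b:c = 18:6
Now b = 18 in both, so a:b:c = 72:18:6
Therefore a:c = 72:6
Simplify by GCD: a:c = 12:1

12:1


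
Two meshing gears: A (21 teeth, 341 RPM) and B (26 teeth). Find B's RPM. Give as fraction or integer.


Gear ratio: teeth_A * RPM_A = teeth_B * RPM_B
21 * 341 = 26 * RPM_B
7161 = 26 * RPM_B
RPM_B = 7161 / 26
RPM_B = 7161/26

7161/26


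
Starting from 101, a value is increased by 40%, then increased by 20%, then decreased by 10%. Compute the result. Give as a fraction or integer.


Start: 101
Step 1: increase by 40% => multiply by 140/100
  101 * 140/100 = 707/5
Step 2: increase by 20% => multiply by 120/100
  707/5 * 120/100 = 4242/25
Step 3: decrease by 10% => multiply by 90/100
  4242/25 * 90/100 = 19089/125
Final value = 19089/125

19089/125


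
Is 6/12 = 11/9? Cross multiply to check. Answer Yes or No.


Cross multiply to check 6/12 = 11/9
Left cross product: 6 * 9 = 54
Right cross product: 12 * 11 = 132
54 != 132
Not equal, so proportions differ => No

No


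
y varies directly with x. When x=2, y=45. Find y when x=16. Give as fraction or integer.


Direct proportion: y = kx
Find k: k = 45/2 = 45/2
Compute y at x=16: y = 45/2 * 16
y = 360

360


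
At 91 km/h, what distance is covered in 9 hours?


Using distance = speed * time
Speed = 91 km/h
Time = 9 hours
Distance = 91 * 9
= 819 km

819


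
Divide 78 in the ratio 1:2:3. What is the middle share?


Ratio = 1:2:3
Total parts = 1 + 2 + 3 = 6
Value per part = 78 / 6 = 13
First share = 1 * 13 = 13
Middle share = 2 * 13 = 26
Third share = 3 * 13 = 39

26


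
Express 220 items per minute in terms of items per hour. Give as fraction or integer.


Converting from per minute to per hour
Rate = 220 items per minute
Multiply by 60: 220 * 60
= 13200 items per hour

13200


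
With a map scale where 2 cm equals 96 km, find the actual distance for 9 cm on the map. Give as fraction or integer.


Map scale: 2 cm = 96 km
Measured distance on map = 9 cm
Set up proportion: 9 * 96 / 2
= 864 / 2
= 432 km

432


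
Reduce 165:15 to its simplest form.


Find GCD(165, 15)
GCD = 15
Divide both by 15: 165/15 = 11, 15/15 = 1
Simplified ratio = 11:1

11:1


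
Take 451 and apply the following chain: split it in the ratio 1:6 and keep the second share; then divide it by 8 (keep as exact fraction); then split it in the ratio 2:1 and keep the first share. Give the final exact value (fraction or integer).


Start with 451.
Step 1: Split 1:6, second share = 451 * 6/7 = 2706/7
Step 2: Divide by 8: 2706/7 / 8 = 1353/28
Step 3: Split 2:1, first share = 1353/28 * 2/3 = 451/14
Final result = 451/14

451/14


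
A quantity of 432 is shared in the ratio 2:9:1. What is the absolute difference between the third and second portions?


Total parts = 2 + 9 + 1 = 12
Value per part = 432 / 12 = 36
Shares: 2*36=72, 9*36=324, 1*36=36
Third share = 36, second share = 324
Difference = |36 - 324| = 288

288


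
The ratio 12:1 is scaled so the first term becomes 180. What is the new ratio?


Original ratio: 12:1
First term target: 180
Scale factor = 180 / 12 = 15
Multiply second term: 1 * 15 = 15
Equivalent ratio = 180:15

180:15


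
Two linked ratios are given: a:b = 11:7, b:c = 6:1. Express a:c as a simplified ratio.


Given a:b = 11:7 and b:c = 6:1
Make b consistent. Multiply first ratio by 6: a:b = 66:42
Multiply second ratio by 7: b:c = 42:7
Now b = 42 in both, so a:b:c = 66:42:7
Therefore a:c = 66:7
Simplify by GCD: a:c = 66:7

66:7


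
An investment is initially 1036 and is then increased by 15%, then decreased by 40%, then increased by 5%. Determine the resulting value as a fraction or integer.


Start: 1036
Step 1: increase by 15% => multiply by 115/100
  1036 * 115/100 = 5957/5
Step 2: decrease by 40% => multiply by 60/100
  5957/5 * 60/100 = 17871/25
Step 3: increase by 5% => multiply by 105/100
  17871/25 * 105/100 = 375291/500
Final value = 375291/500

375291/500


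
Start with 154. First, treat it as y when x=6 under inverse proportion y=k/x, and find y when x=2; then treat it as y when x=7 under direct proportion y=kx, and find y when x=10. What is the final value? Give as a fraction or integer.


Start with 154.
Step 1: Inverse prop: k = (154)*6; new y = k/2 = 154*6/2 = 462
Step 2: Direct prop: k = (462)/7; new y = k*10 = 462*10/7 = 660
Final result = 660

660


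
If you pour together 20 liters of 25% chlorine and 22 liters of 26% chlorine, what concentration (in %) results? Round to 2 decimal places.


Solute in mixture 1 = 25% of 20 L = 20*25/100 = 5 L
Solute in mixture 2 = 26% of 22 L = 22*26/100 = 143/25 L
Total solute = 5 + 143/25 = 268/25 L
Total volume = 20 + 22 = 42 L
Final concentration = 268/25/42 * 100 = 25.52%

25.52


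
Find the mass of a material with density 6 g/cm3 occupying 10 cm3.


Using mass = density * volume
Density = 6 g/cm3
Volume = 10 cm3
Mass = 6 * 10
= 60 g

60


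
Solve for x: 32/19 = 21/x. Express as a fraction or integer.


Setting up: 32/19 = 21/x
Cross multiply: 32 * x = 19 * 21
32x = 399
x = 399/32
x = 399/32

399/32


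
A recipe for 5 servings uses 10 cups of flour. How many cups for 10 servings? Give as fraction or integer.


Original: 10 cups for 5 servings
Target servings = 10
Scaling factor = 10/5
New amount = 10 * 10/5
= 100/5
= 20 cups

20


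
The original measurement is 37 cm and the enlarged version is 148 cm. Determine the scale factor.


Original length = 37 cm
Scaled length = 148 cm
Scale factor = 148 / 37
= 4

4


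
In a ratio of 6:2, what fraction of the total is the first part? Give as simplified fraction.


Total parts = 6 + 2 = 8
First part fraction = 6/8
Simplify: 6/8 = 3/4

3/4


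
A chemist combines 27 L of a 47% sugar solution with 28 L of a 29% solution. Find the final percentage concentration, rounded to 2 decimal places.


Solute in mixture 1 = 47% of 27 L = 27*47/100 = 1269/100 L
Solute in mixture 2 = 29% of 28 L = 28*29/100 = 203/25 L
Total solute = 1269/100 + 203/25 = 2081/100 L
Total volume = 27 + 28 = 55 L
Final concentration = 2081/100/55 * 100 = 37.84%

37.84


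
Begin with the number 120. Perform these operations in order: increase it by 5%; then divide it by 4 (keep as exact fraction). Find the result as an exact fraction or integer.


Start with 120.
Step 1: Increase by 5%: 120 * 105/100 = 126
Step 2: Divide by 4: 126 / 4 = 63/2
Final result = 63/2

63/2


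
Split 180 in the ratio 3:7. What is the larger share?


Total parts = 3 + 7 = 10
Value per part = 180 / 10 = 18
First share = 3 * 18 = 54
Second share = 7 * 18 = 126
Larger share = 126

126


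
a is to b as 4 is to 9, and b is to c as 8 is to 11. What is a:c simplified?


Given a:b = 4:9 and b:c = 8:11
Make b consistent. Multiply first ratio by 8: a:b = 32:72
Multiply second ratio by 9: b:c = 72:99
Now b = 72 in both, so a:b:c = 32:72:99
Therefore a:c = 32:99
Simplify by GCD: a:c = 32:99

32:99


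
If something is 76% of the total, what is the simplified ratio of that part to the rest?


Part = 76%, Remainder = 24%
Ratio = 76:24
GCD(76, 24) = 4
Simplify: 19:6 = 19:6

19:6


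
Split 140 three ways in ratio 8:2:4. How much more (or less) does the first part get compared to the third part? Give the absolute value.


Total parts = 8 + 2 + 4 = 14
Value per part = 140 / 14 = 10
Shares: 8*10=80, 2*10=20, 4*10=40
First share = 80, third share = 40
Difference = |80 - 40| = 40

40


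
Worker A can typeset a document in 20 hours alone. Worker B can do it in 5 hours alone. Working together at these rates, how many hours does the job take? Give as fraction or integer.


Rate of A = 1/20 job per hour
Rate of B = 1/5 job per hour
Combined rate = 1/20 + 1/5
Find common denominator: (5 + 20)/(20*5) = 25/100
Combined rate = 1/4 job per hour
Time together = 1 / (1/4) = 4 hours

4


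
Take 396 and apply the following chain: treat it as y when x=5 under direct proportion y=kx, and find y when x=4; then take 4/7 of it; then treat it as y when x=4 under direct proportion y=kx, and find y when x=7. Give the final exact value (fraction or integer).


Start with 396.
Step 1: Direct prop: k = (396)/5; new y = k*4 = 396*4/5 = 1584/5
Step 2: Take 4/7: 1584/5 * 4/7 = 6336/35
Step 3: Direct prop: k = (6336/35)/4; new y = k*7 = 6336/35*7/4 = 1584/5
Final result = 1584/5

1584/5


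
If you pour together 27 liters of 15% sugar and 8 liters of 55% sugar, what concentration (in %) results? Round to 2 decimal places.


Solute in mixture 1 = 15% of 27 L = 27*15/100 = 81/20 L
Solute in mixture 2 = 55% of 8 L = 8*55/100 = 22/5 L
Total solute = 81/20 + 22/5 = 169/20 L
Total volume = 27 + 8 = 35 L
Final concentration = 169/20/35 * 100 = 24.14%

24.14


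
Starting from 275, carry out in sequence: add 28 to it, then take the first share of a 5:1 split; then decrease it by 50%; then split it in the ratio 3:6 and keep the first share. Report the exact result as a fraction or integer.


Start with 275.
Step 1: Add 28: 275+28=303; split 5:1 first = 303*5/6 = 505/2
Step 2: Decrease by 50%: 505/2 * 50/100 = 505/4
Step 3: Split 3:6, first share = 505/4 * 3/9 = 505/12
Final result = 505/12

505/12


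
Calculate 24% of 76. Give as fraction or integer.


Compute 24% of 76
Convert percentage: 24% = 24/100
Multiply: 76 * 24/100
= 1824/100
= 456/25

456/25


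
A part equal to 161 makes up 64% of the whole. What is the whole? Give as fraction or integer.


Given: 161 is 64% of the whole
Set up: 161 = 64/100 * whole
whole = 161 * 100 / 64
whole = 16100 / 64
whole = 4025/16

4025/16


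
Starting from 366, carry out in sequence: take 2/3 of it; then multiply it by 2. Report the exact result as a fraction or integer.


Start with 366.
Step 1: Take 2/3: 366 * 2/3 = 244
Step 2: Multiply by 2: 244 * 2 = 488
Final result = 488

488


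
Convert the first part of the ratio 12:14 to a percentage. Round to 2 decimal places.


Total parts = 12 + 14 = 26
First part fraction = 12/26
Percentage = (12/26) * 100
= 0.461538 * 100
= 46.15%

46.15


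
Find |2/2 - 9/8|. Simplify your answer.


Simplify: 2/2 = 1 and 9/8 = 9/8
Find common denominator: LCD = 8
Convert: 8/8 and 9/8
Difference = |8 - 9|/8 = 1/8
Simplified = 1/8

1/8


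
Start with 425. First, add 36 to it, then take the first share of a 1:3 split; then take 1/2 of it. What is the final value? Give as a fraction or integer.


Start with 425.
Step 1: Add 36: 425+36=461; split 1:3 first = 461*1/4 = 461/4
Step 2: Take 1/2: 461/4 * 1/2 = 461/8
Final result = 461/8

461/8


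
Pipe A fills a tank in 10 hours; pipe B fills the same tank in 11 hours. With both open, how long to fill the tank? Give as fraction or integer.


Rate of A = 1/10 job per hour
Rate of B = 1/11 job per hour
Combined rate = 1/10 + 1/11
Find common denominator: (11 + 10)/(10*11) = 21/110
Combined rate = 21/110 job per hour
Time together = 1 / (21/110) = 110/21 hours

110/21


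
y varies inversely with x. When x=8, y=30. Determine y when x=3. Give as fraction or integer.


Inverse proportion: y = k/x
Find k: k = 8 * 30 = 240
Compute y at x=3: y = 240/3
y = 80

80


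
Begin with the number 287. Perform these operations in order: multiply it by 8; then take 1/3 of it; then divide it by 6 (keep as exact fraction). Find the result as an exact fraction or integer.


Start with 287.
Step 1: Multiply by 8: 287 * 8 = 2296
Step 2: Take 1/3: 2296 * 1/3 = 2296/3
Step 3: Divide by 6: 2296/3 / 6 = 1148/9
Final result = 1148/9

1148/9


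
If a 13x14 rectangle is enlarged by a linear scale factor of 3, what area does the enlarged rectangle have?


Original dimensions: 13 x 14
Enlargement factor = 3
New width = 13 * 3 = 39
New height = 14 * 3 = 42
New area = 39 * 42 = 1638

1638


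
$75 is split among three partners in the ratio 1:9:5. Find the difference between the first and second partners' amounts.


Total parts = 1 + 9 + 5 = 15
Value per part = 75 / 15 = 5
Shares: 1*5=5, 9*5=45, 5*5=25
First share = 5, second share = 45
Difference = |5 - 45| = 40

40


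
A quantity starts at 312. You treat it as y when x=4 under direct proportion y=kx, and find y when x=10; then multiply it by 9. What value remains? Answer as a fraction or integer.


Start with 312.
Step 1: Direct prop: k = (312)/4; new y = k*10 = 312*10/4 = 780
Step 2: Multiply by 9: 780 * 9 = 7020
Final result = 7020

7020


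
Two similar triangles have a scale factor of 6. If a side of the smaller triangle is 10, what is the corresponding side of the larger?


Similar triangles have proportional sides
Scale factor = 6
Smaller side = 10
Corresponding larger side = 10 * 6
= 60

60


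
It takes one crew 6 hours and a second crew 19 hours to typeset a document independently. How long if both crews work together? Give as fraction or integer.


Rate of A = 1/6 job per hour
Rate of B = 1/19 job per hour
Combined rate = 1/6 + 1/19
Find common denominator: (19 + 6)/(6*19) = 25/114
Combined rate = 25/114 job per hour
Time together = 1 / (25/114) = 114/25 hours

114/25


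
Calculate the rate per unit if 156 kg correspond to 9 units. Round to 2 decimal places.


Total kg = 156
Number of units = 9
Unit rate = 156 / 9
= 17.33 kg per unit

17.33


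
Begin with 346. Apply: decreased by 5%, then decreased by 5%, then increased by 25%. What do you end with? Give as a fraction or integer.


Start: 346
Step 1: decrease by 5% => multiply by 95/100
  346 * 95/100 = 3287/10
Step 2: decrease by 5% => multiply by 95/100
  3287/10 * 95/100 = 62453/200
Step 3: increase by 25% => multiply by 125/100
  62453/200 * 125/100 = 62453/160
Final value = 62453/160

62453/160


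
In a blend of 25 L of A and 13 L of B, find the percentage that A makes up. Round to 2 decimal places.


Volume of A = 25 L
Volume of B = 13 L
Total volume = 25 + 13 = 38 L
Percentage of A = (25/38) * 100
= 65.79%

65.79


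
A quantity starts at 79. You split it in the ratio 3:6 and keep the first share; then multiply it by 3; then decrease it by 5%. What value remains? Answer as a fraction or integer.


Start with 79.
Step 1: Split 3:6, first share = 79 * 3/9 = 79/3
Step 2: Multiply by 3: 79/3 * 3 = 79
Step 3: Decrease by 5%: 79 * 95/100 = 1501/20
Final result = 1501/20

1501/20


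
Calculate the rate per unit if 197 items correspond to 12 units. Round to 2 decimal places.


Total items = 197
Number of units = 12
Unit rate = 197 / 12
= 16.42 items per unit

16.42


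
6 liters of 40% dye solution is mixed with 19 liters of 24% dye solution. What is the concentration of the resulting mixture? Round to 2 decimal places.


Solute in mixture 1 = 40% of 6 L = 6*40/100 = 12/5 L
Solute in mixture 2 = 24% of 19 L = 19*24/100 = 114/25 L
Total solute = 12/5 + 114/25 = 174/25 L
Total volume = 6 + 19 = 25 L
Final concentration = 174/25/25 * 100 = 27.84%

27.84


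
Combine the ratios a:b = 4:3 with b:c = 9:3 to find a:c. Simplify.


Given a:b = 4:3 and b:c = 9:3
Make b consistent. Multiply first ratio by 9: a:b = 36:27
Multiply second ratio by 3: b:c = 27:9
Now b = 27 in both, so a:b:c = 36:27:9
Therefore a:c = 36:9
Simplify by GCD: a:c = 4:1

4:1


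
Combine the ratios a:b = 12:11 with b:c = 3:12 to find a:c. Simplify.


Given a:b = 12:11 and b:c = 3:12
Make b consistent. Multiply first ratio by 3: a:b = 36:33
Multiply second ratio by 11: b:c = 33:132
Now b = 33 in both, so a:b:c = 36:33:132
Therefore a:c = 36:132
Simplify by GCD: a:c = 3:11

3:11


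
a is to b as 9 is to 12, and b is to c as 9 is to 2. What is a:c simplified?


Given a:b = 9:12 and b:c = 9:2
Make b consistent. Multiply first ratio by 9: a:b = 81:108
Multiply second ratio by 12: b:c = 108:24
Now b = 108 in both, so a:b:c = 81:108:24
Therefore a:c = 81:24
Simplify by GCD: a:c = 27:8

27:8


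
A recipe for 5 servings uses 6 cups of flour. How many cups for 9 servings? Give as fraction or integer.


Original: 6 cups for 5 servings
Target servings = 9
Scaling factor = 9/5
New amount = 6 * 9/5
= 54/5
= 54/5 cups

54/5


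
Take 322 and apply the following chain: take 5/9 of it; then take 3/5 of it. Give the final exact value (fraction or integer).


Start with 322.
Step 1: Take 5/9: 322 * 5/9 = 1610/9
Step 2: Take 3/5: 1610/9 * 3/5 = 322/3
Final result = 322/3

322/3
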